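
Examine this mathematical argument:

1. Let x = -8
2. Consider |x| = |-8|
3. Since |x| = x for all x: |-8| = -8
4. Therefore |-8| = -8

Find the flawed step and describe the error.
Step 3: Since |x| = x for all x: |-8| = -8

Step 3 incorrectly states that |x| = x for all x. The correct definition is |x| = x when x >= 0, and |x| = -x when x < 0. Since -8 < 0, we have |-8| = -(-8) = 8, not -8.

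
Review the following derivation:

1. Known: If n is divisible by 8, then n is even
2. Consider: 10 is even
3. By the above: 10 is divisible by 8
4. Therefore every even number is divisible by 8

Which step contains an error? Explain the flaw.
Step 3: By the above: 10 is divisible by 8

Step 3 commits the fallacy of affirming the consequent. The known fact 'divisible by 8 → even' does NOT imply 'even → divisible by 8'. That would be the converse, which is false. For example, 10 is even but 10 ÷ 8 = 1.25, which is not an integer.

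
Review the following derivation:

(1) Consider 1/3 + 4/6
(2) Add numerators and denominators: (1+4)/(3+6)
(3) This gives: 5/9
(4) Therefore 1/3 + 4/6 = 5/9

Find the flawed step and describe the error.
Step 2: Add numerators and denominators: (1+4)/(3+6)

Step 2 incorrectly adds fractions by separately adding numerators and denominators. This is wrong. The correct method requires a common denominator: 1/3 + 4/6 = (1×6 + 4×3)/(3×6) = 18/18 = 1. The method used gives 5/9, which is different.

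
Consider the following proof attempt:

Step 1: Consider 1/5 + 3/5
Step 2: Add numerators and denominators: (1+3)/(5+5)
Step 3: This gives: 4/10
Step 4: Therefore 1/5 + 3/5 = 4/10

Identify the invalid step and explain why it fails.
Step 2: Add numerators and denominators: (1+3)/(5+5)

Step 2 incorrectly adds fractions by separately adding numerators and denominators. This is wrong. The correct method requires a common denominator: 1/5 + 3/5 = (1×5 + 3×5)/(5×5) = 20/25 = 4/5. The method used gives 4/10, which is different.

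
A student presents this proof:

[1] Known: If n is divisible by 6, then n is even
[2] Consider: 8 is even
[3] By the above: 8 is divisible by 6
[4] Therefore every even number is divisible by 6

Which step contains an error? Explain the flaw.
Step 3: By the above: 8 is divisible by 6

Step 3 commits the fallacy of affirming the consequent. The known fact 'divisible by 6 → even' does NOT imply 'even → divisible by 6'. That would be the converse, which is false. For example, 8 is even but 8 ÷ 6 = 1.33, which is not an integer.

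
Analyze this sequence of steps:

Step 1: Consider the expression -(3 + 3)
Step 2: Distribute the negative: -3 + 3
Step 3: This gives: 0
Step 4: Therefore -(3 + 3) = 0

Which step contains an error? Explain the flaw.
Step 2: Distribute the negative: -3 + 3

Step 2 incorrectly distributes the negative sign. The correct distribution is -(3 + 3) = -3 - 3 = -6. The negative must be applied to both terms, not just the first. The error treats -(3 + 3) as -3 + 3, which equals 0 instead of -6.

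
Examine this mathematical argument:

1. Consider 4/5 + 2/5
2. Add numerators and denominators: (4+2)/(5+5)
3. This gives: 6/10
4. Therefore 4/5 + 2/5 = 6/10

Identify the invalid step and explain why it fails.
Step 2: Add numerators and denominators: (4+2)/(5+5)

Step 2 incorrectly adds fractions by separately adding numerators and denominators. This is wrong. The correct method requires a common denominator: 4/5 + 2/5 = (4×5 + 2×5)/(5×5) = 30/25 = 6/5. The method used gives 6/10, which is different.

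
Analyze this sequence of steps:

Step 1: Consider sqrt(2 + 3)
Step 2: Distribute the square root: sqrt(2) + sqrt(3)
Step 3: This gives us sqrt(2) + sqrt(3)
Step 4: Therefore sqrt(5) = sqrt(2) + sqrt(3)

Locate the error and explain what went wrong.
Step 2: Distribute the square root: sqrt(2) + sqrt(3)

Step 2 incorrectly 'distributes' the square root over addition. The square root function does not distribute: sqrt(a + b) ≠ sqrt(a) + sqrt(b). In fact, sqrt(2 + 3) = sqrt(5) ≈ 2.2361, while sqrt(2) + sqrt(3) ≈ 3.1463.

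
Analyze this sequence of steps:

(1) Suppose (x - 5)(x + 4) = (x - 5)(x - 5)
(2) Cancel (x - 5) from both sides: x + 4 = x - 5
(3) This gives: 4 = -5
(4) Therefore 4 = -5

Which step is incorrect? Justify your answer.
Step 2: Cancel (x - 5) from both sides: x + 4 = x - 5

Step 2 cancels (x - 5) from both sides. This is only valid if (x - 5) ≠ 0, i.e., x ≠ 5. When x = 5, both sides equal zero regardless of the other factors. The correct approach requires considering x = 5 as a separate case.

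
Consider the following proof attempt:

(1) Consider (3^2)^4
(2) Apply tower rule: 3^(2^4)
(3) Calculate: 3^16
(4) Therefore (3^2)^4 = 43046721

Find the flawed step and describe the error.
Step 2: Apply tower rule: 3^(2^4)

Step 2 incorrectly states that (a^b)^c = a^(b^c). The correct rule is (a^b)^c = a^(b×c). The actual value is (3^2)^4 = 3^8 = 6561, not 3^16 = 43046721.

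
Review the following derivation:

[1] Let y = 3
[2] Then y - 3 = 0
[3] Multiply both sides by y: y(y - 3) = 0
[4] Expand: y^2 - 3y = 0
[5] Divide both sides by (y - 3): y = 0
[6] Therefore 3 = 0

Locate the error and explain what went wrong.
Step 5: Divide both sides by (y - 3): y = 0

Step 5 divides both sides by (y - 3). However, since y = 3, we have (y - 3) = 0. Division by zero is undefined, making this step invalid.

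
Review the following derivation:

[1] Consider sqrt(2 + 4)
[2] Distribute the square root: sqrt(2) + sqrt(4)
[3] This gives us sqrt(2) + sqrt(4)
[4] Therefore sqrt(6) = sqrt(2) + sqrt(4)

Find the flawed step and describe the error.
Step 2: Distribute the square root: sqrt(2) + sqrt(4)

Step 2 incorrectly 'distributes' the square root over addition. The square root function does not distribute: sqrt(a + b) ≠ sqrt(a) + sqrt(b). In fact, sqrt(2 + 4) = sqrt(6) ≈ 2.4495, while sqrt(2) + sqrt(4) ≈ 3.4142.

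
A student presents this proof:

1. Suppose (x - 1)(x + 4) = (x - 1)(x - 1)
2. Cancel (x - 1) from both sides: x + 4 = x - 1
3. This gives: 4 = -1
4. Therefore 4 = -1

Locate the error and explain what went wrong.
Step 2: Cancel (x - 1) from both sides: x + 4 = x - 1

Step 2 cancels (x - 1) from both sides. This is only valid if (x - 1) ≠ 0, i.e., x ≠ 1. When x = 1, both sides equal zero regardless of the other factors. The correct approach requires considering x = 1 as a separate case.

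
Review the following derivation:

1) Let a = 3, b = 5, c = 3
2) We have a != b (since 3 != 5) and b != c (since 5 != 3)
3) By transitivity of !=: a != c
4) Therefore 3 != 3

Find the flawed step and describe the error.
Step 3: By transitivity of !=: a != c

Step 3 incorrectly applies transitivity to the '!=' relation. Transitivity states: if a R b and b R c, then a R c. However, '!=' is not transitive. Counterexample: 3 != 5 and 5 != 3, but 3 = 3 (both equal 3). Transitivity holds for relations like <, <=, =, but not for !=.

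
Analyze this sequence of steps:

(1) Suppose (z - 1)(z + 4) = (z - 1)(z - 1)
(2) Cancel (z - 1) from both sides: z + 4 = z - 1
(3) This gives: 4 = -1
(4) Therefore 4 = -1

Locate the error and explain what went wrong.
Step 2: Cancel (z - 1) from both sides: z + 4 = z - 1

Step 2 cancels (z - 1) from both sides. This is only valid if (z - 1) ≠ 0, i.e., z ≠ 1. When z = 1, both sides equal zero regardless of the other factors. The correct approach requires considering z = 1 as a separate case.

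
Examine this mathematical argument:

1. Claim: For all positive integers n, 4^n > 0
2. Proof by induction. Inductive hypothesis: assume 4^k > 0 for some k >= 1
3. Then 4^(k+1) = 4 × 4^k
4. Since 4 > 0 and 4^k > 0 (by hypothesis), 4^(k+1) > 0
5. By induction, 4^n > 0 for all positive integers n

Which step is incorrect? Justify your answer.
Step 5: By induction, 4^n > 0 for all positive integers n

Step 5 concludes the proof by induction, but no base case was ever established. A valid induction proof requires: (1) a base case proving 4^1 > 0, and (2) an inductive step showing IF 4^k > 0 THEN 4^(k+1) > 0. Steps 2-4 correctly establish the inductive step, but without the base case the conclusion in step 5 does not follow.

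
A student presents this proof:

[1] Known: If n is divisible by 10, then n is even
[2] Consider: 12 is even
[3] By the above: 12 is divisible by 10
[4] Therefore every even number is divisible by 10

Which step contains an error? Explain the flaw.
Step 3: By the above: 12 is divisible by 10

Step 3 commits the fallacy of affirming the consequent. The known fact 'divisible by 10 → even' does NOT imply 'even → divisible by 10'. That would be the converse, which is false. For example, 12 is even but 12 ÷ 10 = 1.20, which is not an integer.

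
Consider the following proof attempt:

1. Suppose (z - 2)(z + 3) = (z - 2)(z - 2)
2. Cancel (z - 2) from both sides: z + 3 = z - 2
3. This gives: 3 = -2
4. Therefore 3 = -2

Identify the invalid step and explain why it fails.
Step 2: Cancel (z - 2) from both sides: z + 3 = z - 2

Step 2 cancels (z - 2) from both sides. This is only valid if (z - 2) ≠ 0, i.e., z ≠ 2. When z = 2, both sides equal zero regardless of the other factors. The correct approach requires considering z = 2 as a separate case.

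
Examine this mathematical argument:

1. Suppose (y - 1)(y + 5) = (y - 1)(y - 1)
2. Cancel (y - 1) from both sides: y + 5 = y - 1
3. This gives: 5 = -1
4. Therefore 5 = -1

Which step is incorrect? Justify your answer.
Step 2: Cancel (y - 1) from both sides: y + 5 = y - 1

Step 2 cancels (y - 1) from both sides. This is only valid if (y - 1) ≠ 0, i.e., y ≠ 1. When y = 1, both sides equal zero regardless of the other factors. The correct approach requires considering y = 1 as a separate case.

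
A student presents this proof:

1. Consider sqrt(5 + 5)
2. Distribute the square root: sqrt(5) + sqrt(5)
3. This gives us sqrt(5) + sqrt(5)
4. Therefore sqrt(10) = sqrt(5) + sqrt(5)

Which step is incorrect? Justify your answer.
Step 2: Distribute the square root: sqrt(5) + sqrt(5)

Step 2 incorrectly 'distributes' the square root over addition. The square root function does not distribute: sqrt(a + b) ≠ sqrt(a) + sqrt(b). In fact, sqrt(5 + 5) = sqrt(10) ≈ 3.1623, while sqrt(5) + sqrt(5) ≈ 4.4721.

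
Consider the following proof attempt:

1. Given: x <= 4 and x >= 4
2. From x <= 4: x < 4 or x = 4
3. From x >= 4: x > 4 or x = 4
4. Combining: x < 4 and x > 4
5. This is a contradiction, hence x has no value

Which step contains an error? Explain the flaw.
Step 4: Combining: x < 4 and x > 4

Step 4 incorrectly combines the conditions. From x <= 4 and x >= 4, the intersection is x = 4. The error treats the 'or' cases as 'and' requirements. The correct conclusion is that x = 4 is the unique solution, not that no solution exists.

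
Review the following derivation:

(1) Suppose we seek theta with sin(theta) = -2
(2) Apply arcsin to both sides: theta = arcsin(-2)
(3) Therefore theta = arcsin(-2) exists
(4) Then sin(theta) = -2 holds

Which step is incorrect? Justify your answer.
Step 2: Apply arcsin to both sides: theta = arcsin(-2)

Step 2 applies arcsin to -2. However, arcsin(x) is only defined for x in [-1, 1] because sin(theta) can only produce values in that range. Since |-2| > 1, arcsin(-2) is undefined. There is no angle whose sine equals -2.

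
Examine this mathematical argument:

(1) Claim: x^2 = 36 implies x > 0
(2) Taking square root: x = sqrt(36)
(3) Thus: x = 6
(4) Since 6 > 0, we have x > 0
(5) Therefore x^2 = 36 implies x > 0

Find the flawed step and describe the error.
Step 2: Taking square root: x = sqrt(36)

Step 2 takes the square root and assumes the positive root only. The equation x^2 = 36 actually has two solutions: x = 6 and x = -6. The proof silently assumes x > 0 without justification, then uses this assumption to conclude x > 0, which is circular. The counterexample x = -6 shows the claim is false.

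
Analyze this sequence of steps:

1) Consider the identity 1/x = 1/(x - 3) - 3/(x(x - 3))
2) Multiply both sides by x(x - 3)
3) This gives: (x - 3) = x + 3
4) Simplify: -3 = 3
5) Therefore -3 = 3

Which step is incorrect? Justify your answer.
Step 3: This gives: (x - 3) = x + 3

Step 3 makes a sign error when clearing denominators. Multiplying -3/(x(x - 3)) by x(x - 3) gives -3, not +3. The correct result is (x - 3) = x - 3, which is trivially true, not (x - 3) = x + 3. (Step 1 is a valid identity: 1/(x - 3) - 3/(x(x - 3)) = (x - 3)/(x(x - 3)) = 1/x.)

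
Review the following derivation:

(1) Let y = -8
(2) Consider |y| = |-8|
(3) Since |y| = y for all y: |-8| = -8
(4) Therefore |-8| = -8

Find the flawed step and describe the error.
Step 3: Since |y| = y for all y: |-8| = -8

Step 3 incorrectly states that |y| = y for all y. The correct definition is |y| = y when y >= 0, and |y| = -y when y < 0. Since -8 < 0, we have |-8| = -(-8) = 8, not -8.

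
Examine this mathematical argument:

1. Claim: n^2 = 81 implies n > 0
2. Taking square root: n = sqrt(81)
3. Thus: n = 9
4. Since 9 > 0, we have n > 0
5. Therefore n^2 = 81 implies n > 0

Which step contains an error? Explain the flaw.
Step 2: Taking square root: n = sqrt(81)

Step 2 takes the square root and assumes the positive root only. The equation n^2 = 81 actually has two solutions: n = 9 and n = -9. The proof silently assumes n > 0 without justification, then uses this assumption to conclude n > 0, which is circular. The counterexample n = -9 shows the claim is false.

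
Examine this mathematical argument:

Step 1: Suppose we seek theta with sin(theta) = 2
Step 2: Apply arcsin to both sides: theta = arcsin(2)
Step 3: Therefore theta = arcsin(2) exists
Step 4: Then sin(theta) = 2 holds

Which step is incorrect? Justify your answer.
Step 2: Apply arcsin to both sides: theta = arcsin(2)

Step 2 applies arcsin to 2. However, arcsin(x) is only defined for x in [-1, 1] because sin(theta) can only produce values in that range. Since |2| > 1, arcsin(2) is undefined. There is no angle whose sine equals 2.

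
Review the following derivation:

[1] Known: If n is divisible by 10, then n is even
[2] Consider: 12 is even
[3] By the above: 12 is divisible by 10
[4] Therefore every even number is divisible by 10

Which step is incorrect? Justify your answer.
Step 3: By the above: 12 is divisible by 10

Step 3 commits the fallacy of affirming the consequent. The known fact 'divisible by 10 → even' does NOT imply 'even → divisible by 10'. That would be the converse, which is false. For example, 12 is even but 12 ÷ 10 = 1.20, which is not an integer.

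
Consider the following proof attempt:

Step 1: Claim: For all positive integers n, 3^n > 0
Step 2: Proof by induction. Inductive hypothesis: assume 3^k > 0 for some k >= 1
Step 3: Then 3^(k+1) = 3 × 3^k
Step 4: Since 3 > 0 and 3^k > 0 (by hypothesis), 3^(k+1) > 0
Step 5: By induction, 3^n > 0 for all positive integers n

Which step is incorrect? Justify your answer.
Step 5: By induction, 3^n > 0 for all positive integers n

Step 5 concludes the proof by induction, but no base case was ever established. A valid induction proof requires: (1) a base case proving 3^1 > 0, and (2) an inductive step showing IF 3^k > 0 THEN 3^(k+1) > 0. Steps 2-4 correctly establish the inductive step, but without the base case the conclusion in step 5 does not follow.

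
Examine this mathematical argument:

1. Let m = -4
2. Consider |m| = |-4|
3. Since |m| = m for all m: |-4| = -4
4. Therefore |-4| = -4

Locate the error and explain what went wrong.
Step 3: Since |m| = m for all m: |-4| = -4

Step 3 incorrectly states that |m| = m for all m. The correct definition is |m| = m when m >= 0, and |m| = -m when m < 0. Since -4 < 0, we have |-4| = -(-4) = 4, not -4.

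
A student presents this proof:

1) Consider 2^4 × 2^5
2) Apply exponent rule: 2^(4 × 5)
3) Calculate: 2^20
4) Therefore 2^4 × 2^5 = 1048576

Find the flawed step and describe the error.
Step 2: Apply exponent rule: 2^(4 × 5)

Step 2 incorrectly states that a^b × a^c = a^(b×c). The correct rule is a^b × a^c = a^(b+c). The actual value is 2^4 × 2^5 = 2^9 = 512, not 2^20 = 1048576.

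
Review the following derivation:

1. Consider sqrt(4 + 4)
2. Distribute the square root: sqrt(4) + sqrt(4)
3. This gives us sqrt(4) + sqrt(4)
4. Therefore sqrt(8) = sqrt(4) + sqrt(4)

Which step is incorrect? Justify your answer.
Step 2: Distribute the square root: sqrt(4) + sqrt(4)

Step 2 incorrectly 'distributes' the square root over addition. The square root function does not distribute: sqrt(a + b) ≠ sqrt(a) + sqrt(b). In fact, sqrt(4 + 4) = sqrt(8) ≈ 2.8284, while sqrt(4) + sqrt(4) ≈ 4.0000.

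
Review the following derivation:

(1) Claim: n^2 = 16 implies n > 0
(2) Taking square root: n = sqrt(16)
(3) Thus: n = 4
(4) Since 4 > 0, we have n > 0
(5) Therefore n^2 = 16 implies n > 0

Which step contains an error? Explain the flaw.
Step 2: Taking square root: n = sqrt(16)

Step 2 takes the square root and assumes the positive root only. The equation n^2 = 16 actually has two solutions: n = 4 and n = -4. The proof silently assumes n > 0 without justification, then uses this assumption to conclude n > 0, which is circular. The counterexample n = -4 shows the claim is false.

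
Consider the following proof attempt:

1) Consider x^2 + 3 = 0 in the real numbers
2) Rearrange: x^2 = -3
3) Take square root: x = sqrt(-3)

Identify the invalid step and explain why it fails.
Step 3: Take square root: x = sqrt(-3)

Step 3 takes the square root of -3, which is negative. In the real number system, the square root of a negative number is undefined. The equation x^2 + 3 = 0 has no real solutions. Square roots of negative numbers only exist in the complex numbers.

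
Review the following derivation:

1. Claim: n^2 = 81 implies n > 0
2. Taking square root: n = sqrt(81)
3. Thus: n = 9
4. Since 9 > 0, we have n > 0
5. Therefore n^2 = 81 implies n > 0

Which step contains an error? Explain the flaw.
Step 2: Taking square root: n = sqrt(81)

Step 2 takes the square root and assumes the positive root only. The equation n^2 = 81 actually has two solutions: n = 9 and n = -9. The proof silently assumes n > 0 without justification, then uses this assumption to conclude n > 0, which is circular. The counterexample n = -9 shows the claim is false.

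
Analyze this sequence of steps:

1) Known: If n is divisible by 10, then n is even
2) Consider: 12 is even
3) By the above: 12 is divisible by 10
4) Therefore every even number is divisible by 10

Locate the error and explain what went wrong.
Step 3: By the above: 12 is divisible by 10

Step 3 commits the fallacy of affirming the consequent. The known fact 'divisible by 10 → even' does NOT imply 'even → divisible by 10'. That would be the converse, which is false. For example, 12 is even but 12 ÷ 10 = 1.20, which is not an integer.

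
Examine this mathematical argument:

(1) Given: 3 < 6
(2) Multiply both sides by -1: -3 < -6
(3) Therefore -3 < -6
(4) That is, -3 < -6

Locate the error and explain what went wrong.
Step 2: Multiply both sides by -1: -3 < -6

Step 2 multiplies both sides by -1 but fails to reverse the inequality sign. When multiplying (or dividing) an inequality by a negative number, the direction must be reversed. Since 3 < 6, we should get -3 > -6, i.e., -3 > -6.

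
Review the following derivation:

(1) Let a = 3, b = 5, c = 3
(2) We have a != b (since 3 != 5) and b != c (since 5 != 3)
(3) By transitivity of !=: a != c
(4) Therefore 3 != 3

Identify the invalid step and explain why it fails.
Step 3: By transitivity of !=: a != c

Step 3 incorrectly applies transitivity to the '!=' relation. Transitivity states: if a R b and b R c, then a R c. However, '!=' is not transitive. Counterexample: 3 != 5 and 5 != 3, but 3 = 3 (both equal 3). Transitivity holds for relations like <, <=, =, but not for !=.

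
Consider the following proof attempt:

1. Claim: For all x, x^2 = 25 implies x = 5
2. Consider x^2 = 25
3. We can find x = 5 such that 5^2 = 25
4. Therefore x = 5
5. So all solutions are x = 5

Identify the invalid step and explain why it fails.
Step 4: Therefore x = 5

Step 4 incorrectly concludes that x = 5 is the only solution. The proof shows that x = 5 is A solution (existence), but does not show it is the ONLY solution (uniqueness). In fact, x = -5 is also a solution since (-5)^2 = 25. Finding one solution doesn't prove there are no others.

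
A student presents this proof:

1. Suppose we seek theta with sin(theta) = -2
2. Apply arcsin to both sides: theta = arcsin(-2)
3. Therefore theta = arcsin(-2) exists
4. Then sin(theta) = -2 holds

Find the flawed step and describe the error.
Step 2: Apply arcsin to both sides: theta = arcsin(-2)

Step 2 applies arcsin to -2. However, arcsin(x) is only defined for x in [-1, 1] because sin(theta) can only produce values in that range. Since |-2| > 1, arcsin(-2) is undefined. There is no angle whose sine equals -2.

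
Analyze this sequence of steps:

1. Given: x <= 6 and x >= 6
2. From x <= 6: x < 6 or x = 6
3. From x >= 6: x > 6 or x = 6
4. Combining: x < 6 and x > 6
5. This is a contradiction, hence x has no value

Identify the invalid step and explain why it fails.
Step 4: Combining: x < 6 and x > 6

Step 4 incorrectly combines the conditions. From x <= 6 and x >= 6, the intersection is x = 6. The error treats the 'or' cases as 'and' requirements. The correct conclusion is that x = 6 is the unique solution, not that no solution exists.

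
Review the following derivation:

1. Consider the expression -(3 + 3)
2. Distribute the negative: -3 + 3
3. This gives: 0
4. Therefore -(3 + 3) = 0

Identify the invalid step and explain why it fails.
Step 2: Distribute the negative: -3 + 3

Step 2 incorrectly distributes the negative sign. The correct distribution is -(3 + 3) = -3 - 3 = -6. The negative must be applied to both terms, not just the first. The error treats -(3 + 3) as -3 + 3, which equals 0 instead of -6.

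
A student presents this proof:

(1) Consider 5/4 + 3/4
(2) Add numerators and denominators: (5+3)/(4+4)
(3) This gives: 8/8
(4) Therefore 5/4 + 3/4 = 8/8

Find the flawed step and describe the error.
Step 2: Add numerators and denominators: (5+3)/(4+4)

Step 2 incorrectly adds fractions by separately adding numerators and denominators. This is wrong. The correct method requires a common denominator: 5/4 + 3/4 = (5×4 + 3×4)/(4×4) = 32/16 = 2. The method used gives 8/8, which is different.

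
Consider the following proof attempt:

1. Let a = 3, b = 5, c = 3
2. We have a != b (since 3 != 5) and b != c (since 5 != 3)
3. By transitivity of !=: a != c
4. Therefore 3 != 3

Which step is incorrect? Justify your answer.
Step 3: By transitivity of !=: a != c

Step 3 incorrectly applies transitivity to the '!=' relation. Transitivity states: if a R b and b R c, then a R c. However, '!=' is not transitive. Counterexample: 3 != 5 and 5 != 3, but 3 = 3 (both equal 3). Transitivity holds for relations like <, <=, =, but not for !=.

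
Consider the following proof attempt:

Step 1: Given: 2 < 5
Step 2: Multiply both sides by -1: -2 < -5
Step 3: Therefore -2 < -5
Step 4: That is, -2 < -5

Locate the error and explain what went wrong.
Step 2: Multiply both sides by -1: -2 < -5

Step 2 multiplies both sides by -1 but fails to reverse the inequality sign. When multiplying (or dividing) an inequality by a negative number, the direction must be reversed. Since 2 < 5, we should get -2 > -5, i.e., -2 > -5.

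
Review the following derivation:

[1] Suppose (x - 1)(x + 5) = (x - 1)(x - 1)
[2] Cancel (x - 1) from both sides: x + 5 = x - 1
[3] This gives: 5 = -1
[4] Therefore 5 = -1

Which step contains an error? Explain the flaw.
Step 2: Cancel (x - 1) from both sides: x + 5 = x - 1

Step 2 cancels (x - 1) from both sides. This is only valid if (x - 1) ≠ 0, i.e., x ≠ 1. When x = 1, both sides equal zero regardless of the other factors. The correct approach requires considering x = 1 as a separate case.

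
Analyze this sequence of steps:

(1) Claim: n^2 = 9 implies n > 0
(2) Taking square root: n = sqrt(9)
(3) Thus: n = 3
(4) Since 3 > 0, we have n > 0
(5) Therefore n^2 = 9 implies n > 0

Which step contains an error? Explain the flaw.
Step 2: Taking square root: n = sqrt(9)

Step 2 takes the square root and assumes the positive root only. The equation n^2 = 9 actually has two solutions: n = 3 and n = -3. The proof silently assumes n > 0 without justification, then uses this assumption to conclude n > 0, which is circular. The counterexample n = -3 shows the claim is false.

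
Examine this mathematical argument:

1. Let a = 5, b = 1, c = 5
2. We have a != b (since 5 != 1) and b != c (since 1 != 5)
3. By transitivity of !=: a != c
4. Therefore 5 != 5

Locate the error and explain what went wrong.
Step 3: By transitivity of !=: a != c

Step 3 incorrectly applies transitivity to the '!=' relation. Transitivity states: if a R b and b R c, then a R c. However, '!=' is not transitive. Counterexample: 5 != 1 and 1 != 5, but 5 = 5 (both equal 5). Transitivity holds for relations like <, <=, =, but not for !=.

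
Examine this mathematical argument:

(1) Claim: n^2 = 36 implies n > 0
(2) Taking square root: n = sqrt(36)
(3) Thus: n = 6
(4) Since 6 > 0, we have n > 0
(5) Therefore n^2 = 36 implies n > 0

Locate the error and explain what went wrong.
Step 2: Taking square root: n = sqrt(36)

Step 2 takes the square root and assumes the positive root only. The equation n^2 = 36 actually has two solutions: n = 6 and n = -6. The proof silently assumes n > 0 without justification, then uses this assumption to conclude n > 0, which is circular. The counterexample n = -6 shows the claim is false.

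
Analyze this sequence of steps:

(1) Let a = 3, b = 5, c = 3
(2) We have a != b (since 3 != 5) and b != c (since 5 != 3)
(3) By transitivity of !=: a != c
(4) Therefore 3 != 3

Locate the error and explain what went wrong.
Step 3: By transitivity of !=: a != c

Step 3 incorrectly applies transitivity to the '!=' relation. Transitivity states: if a R b and b R c, then a R c. However, '!=' is not transitive. Counterexample: 3 != 5 and 5 != 3, but 3 = 3 (both equal 3). Transitivity holds for relations like <, <=, =, but not for !=.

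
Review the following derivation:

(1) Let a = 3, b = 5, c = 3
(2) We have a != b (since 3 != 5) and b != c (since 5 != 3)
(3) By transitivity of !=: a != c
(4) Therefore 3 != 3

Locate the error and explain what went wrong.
Step 3: By transitivity of !=: a != c

Step 3 incorrectly applies transitivity to the '!=' relation. Transitivity states: if a R b and b R c, then a R c. However, '!=' is not transitive. Counterexample: 3 != 5 and 5 != 3, but 3 = 3 (both equal 3). Transitivity holds for relations like <, <=, =, but not for !=.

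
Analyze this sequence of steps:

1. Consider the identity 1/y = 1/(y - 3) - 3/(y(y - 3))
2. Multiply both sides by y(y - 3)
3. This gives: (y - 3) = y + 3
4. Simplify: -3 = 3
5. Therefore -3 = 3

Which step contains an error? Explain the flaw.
Step 3: This gives: (y - 3) = y + 3

Step 3 makes a sign error when clearing denominators. Multiplying -3/(y(y - 3)) by y(y - 3) gives -3, not +3. The correct result is (y - 3) = y - 3, which is trivially true, not (y - 3) = y + 3. (Step 1 is a valid identity: 1/(y - 3) - 3/(y(y - 3)) = (y - 3)/(y(y - 3)) = 1/y.)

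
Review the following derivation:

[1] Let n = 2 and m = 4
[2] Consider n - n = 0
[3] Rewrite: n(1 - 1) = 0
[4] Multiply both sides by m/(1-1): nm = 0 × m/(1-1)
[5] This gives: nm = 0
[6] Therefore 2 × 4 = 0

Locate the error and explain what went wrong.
Step 4: Multiply both sides by m/(1-1): nm = 0 × m/(1-1)

Step 4 multiplies both sides by m/(1-1). However, 1-1 = 0, so this is multiplication by m/0, which is undefined. We cannot multiply by an undefined expression.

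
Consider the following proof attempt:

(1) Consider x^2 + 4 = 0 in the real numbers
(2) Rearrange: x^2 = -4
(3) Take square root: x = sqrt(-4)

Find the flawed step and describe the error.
Step 3: Take square root: x = sqrt(-4)

Step 3 takes the square root of -4, which is negative. In the real number system, the square root of a negative number is undefined. The equation x^2 + 4 = 0 has no real solutions. Square roots of negative numbers only exist in the complex numbers.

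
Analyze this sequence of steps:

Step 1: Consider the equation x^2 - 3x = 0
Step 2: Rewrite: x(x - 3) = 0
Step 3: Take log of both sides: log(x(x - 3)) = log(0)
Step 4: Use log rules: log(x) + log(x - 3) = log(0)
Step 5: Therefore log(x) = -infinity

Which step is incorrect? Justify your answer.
Step 3: Take log of both sides: log(x(x - 3)) = log(0)

Step 3 takes the logarithm of both sides, resulting in log(0) on the right side. The logarithm is only defined for positive numbers; log(0) is undefined (approaches negative infinity). This operation is invalid.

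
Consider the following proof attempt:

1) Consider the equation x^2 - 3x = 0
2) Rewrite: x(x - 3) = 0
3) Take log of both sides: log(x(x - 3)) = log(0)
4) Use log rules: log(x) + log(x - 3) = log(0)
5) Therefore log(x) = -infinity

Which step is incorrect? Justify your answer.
Step 3: Take log of both sides: log(x(x - 3)) = log(0)

Step 3 takes the logarithm of both sides, resulting in log(0) on the right side. The logarithm is only defined for positive numbers; log(0) is undefined (approaches negative infinity). This operation is invalid.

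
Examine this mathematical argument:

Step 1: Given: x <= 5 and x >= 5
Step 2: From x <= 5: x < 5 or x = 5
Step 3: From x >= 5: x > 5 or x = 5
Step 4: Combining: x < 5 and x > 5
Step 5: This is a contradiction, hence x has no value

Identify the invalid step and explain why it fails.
Step 4: Combining: x < 5 and x > 5

Step 4 incorrectly combines the conditions. From x <= 5 and x >= 5, the intersection is x = 5. The error treats the 'or' cases as 'and' requirements. The correct conclusion is that x = 5 is the unique solution, not that no solution exists.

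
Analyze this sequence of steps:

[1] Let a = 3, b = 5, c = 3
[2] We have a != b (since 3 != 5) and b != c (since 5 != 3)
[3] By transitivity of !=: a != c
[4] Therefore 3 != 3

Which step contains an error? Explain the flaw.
Step 3: By transitivity of !=: a != c

Step 3 incorrectly applies transitivity to the '!=' relation. Transitivity states: if a R b and b R c, then a R c. However, '!=' is not transitive. Counterexample: 3 != 5 and 5 != 3, but 3 = 3 (both equal 3). Transitivity holds for relations like <, <=, =, but not for !=.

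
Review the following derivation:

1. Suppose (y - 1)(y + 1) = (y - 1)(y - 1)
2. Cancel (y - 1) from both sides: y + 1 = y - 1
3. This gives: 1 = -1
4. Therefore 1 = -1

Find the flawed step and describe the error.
Step 2: Cancel (y - 1) from both sides: y + 1 = y - 1

Step 2 cancels (y - 1) from both sides. This is only valid if (y - 1) ≠ 0, i.e., y ≠ 1. When y = 1, both sides equal zero regardless of the other factors. The correct approach requires considering y = 1 as a separate case.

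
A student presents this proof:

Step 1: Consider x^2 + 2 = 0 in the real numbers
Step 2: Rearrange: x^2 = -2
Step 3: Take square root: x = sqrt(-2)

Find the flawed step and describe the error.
Step 3: Take square root: x = sqrt(-2)

Step 3 takes the square root of -2, which is negative. In the real number system, the square root of a negative number is undefined. The equation x^2 + 2 = 0 has no real solutions. Square roots of negative numbers only exist in the complex numbers.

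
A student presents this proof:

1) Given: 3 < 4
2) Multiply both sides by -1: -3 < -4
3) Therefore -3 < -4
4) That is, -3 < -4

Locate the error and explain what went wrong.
Step 2: Multiply both sides by -1: -3 < -4

Step 2 multiplies both sides by -1 but fails to reverse the inequality sign. When multiplying (or dividing) an inequality by a negative number, the direction must be reversed. Since 3 < 4, we should get -3 > -4, i.e., -3 > -4.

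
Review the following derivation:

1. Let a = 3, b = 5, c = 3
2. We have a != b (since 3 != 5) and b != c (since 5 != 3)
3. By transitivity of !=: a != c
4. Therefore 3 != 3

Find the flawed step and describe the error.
Step 3: By transitivity of !=: a != c

Step 3 incorrectly applies transitivity to the '!=' relation. Transitivity states: if a R b and b R c, then a R c. However, '!=' is not transitive. Counterexample: 3 != 5 and 5 != 3, but 3 = 3 (both equal 3). Transitivity holds for relations like <, <=, =, but not for !=.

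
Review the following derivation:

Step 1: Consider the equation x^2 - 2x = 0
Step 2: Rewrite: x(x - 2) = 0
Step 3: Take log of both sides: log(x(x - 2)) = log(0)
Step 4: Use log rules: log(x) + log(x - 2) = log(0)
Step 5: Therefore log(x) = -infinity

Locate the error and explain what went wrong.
Step 3: Take log of both sides: log(x(x - 2)) = log(0)

Step 3 takes the logarithm of both sides, resulting in log(0) on the right side. The logarithm is only defined for positive numbers; log(0) is undefined (approaches negative infinity). This operation is invalid.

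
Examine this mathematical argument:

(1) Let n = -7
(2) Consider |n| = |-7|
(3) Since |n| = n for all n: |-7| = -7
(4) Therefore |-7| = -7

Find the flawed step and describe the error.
Step 3: Since |n| = n for all n: |-7| = -7

Step 3 incorrectly states that |n| = n for all n. The correct definition is |n| = n when n >= 0, and |n| = -n when n < 0. Since -7 < 0, we have |-7| = -(-7) = 7, not -7.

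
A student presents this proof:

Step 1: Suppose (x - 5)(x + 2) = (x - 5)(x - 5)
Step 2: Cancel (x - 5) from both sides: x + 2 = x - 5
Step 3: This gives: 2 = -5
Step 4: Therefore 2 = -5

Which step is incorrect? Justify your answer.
Step 2: Cancel (x - 5) from both sides: x + 2 = x - 5

Step 2 cancels (x - 5) from both sides. This is only valid if (x - 5) ≠ 0, i.e., x ≠ 5. When x = 5, both sides equal zero regardless of the other factors. The correct approach requires considering x = 5 as a separate case.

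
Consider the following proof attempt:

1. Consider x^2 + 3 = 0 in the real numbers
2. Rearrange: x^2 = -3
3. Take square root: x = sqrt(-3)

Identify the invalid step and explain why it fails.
Step 3: Take square root: x = sqrt(-3)

Step 3 takes the square root of -3, which is negative. In the real number system, the square root of a negative number is undefined. The equation x^2 + 3 = 0 has no real solutions. Square roots of negative numbers only exist in the complex numbers.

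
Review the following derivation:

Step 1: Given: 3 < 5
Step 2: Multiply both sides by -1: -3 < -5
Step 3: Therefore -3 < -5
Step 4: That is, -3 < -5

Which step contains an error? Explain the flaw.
Step 2: Multiply both sides by -1: -3 < -5

Step 2 multiplies both sides by -1 but fails to reverse the inequality sign. When multiplying (or dividing) an inequality by a negative number, the direction must be reversed. Since 3 < 5, we should get -3 > -5, i.e., -3 > -5.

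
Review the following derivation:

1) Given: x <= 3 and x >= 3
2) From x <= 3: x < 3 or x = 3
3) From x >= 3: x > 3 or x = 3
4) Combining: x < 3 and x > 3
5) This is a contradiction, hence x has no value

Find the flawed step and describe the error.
Step 4: Combining: x < 3 and x > 3

Step 4 incorrectly combines the conditions. From x <= 3 and x >= 3, the intersection is x = 3. The error treats the 'or' cases as 'and' requirements. The correct conclusion is that x = 3 is the unique solution, not that no solution exists.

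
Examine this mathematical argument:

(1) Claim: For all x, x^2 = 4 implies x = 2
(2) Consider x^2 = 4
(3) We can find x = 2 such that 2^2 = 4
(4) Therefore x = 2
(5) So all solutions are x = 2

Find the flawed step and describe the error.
Step 4: Therefore x = 2

Step 4 incorrectly concludes that x = 2 is the only solution. The proof shows that x = 2 is A solution (existence), but does not show it is the ONLY solution (uniqueness). In fact, x = -2 is also a solution since (-2)^2 = 4. Finding one solution doesn't prove there are no others.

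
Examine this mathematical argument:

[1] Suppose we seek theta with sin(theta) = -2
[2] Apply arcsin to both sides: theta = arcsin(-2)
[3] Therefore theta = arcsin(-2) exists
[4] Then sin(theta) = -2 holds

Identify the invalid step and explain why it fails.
Step 2: Apply arcsin to both sides: theta = arcsin(-2)

Step 2 applies arcsin to -2. However, arcsin(x) is only defined for x in [-1, 1] because sin(theta) can only produce values in that range. Since |-2| > 1, arcsin(-2) is undefined. There is no angle whose sine equals -2.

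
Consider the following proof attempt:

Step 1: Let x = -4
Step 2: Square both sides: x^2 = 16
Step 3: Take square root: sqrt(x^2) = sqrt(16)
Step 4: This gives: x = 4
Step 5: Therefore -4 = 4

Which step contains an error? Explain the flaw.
Step 4: This gives: x = 4

Step 4 incorrectly states that sqrt(x^2) = x. The correct identity is sqrt(x^2) = |x|. Since x = -4 < 0, we have sqrt(x^2) = |-4| = 4, not x = -4.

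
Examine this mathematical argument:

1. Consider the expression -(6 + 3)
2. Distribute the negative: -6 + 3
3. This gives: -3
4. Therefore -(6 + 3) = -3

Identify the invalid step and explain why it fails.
Step 2: Distribute the negative: -6 + 3

Step 2 incorrectly distributes the negative sign. The correct distribution is -(6 + 3) = -6 - 3 = -9. The negative must be applied to both terms, not just the first. The error treats -(6 + 3) as -6 + 3, which equals -3 instead of -9.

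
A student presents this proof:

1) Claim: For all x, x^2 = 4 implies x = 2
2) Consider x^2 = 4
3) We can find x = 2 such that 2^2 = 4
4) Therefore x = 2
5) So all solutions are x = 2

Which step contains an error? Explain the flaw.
Step 4: Therefore x = 2

Step 4 incorrectly concludes that x = 2 is the only solution. The proof shows that x = 2 is A solution (existence), but does not show it is the ONLY solution (uniqueness). In fact, x = -2 is also a solution since (-2)^2 = 4. Finding one solution doesn't prove there are no others.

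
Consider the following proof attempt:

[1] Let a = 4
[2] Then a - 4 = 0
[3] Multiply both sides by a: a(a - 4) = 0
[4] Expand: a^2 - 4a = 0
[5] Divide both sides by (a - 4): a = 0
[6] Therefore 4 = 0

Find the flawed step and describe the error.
Step 5: Divide both sides by (a - 4): a = 0

Step 5 divides both sides by (a - 4). However, since a = 4, we have (a - 4) = 0. Division by zero is undefined, making this step invalid.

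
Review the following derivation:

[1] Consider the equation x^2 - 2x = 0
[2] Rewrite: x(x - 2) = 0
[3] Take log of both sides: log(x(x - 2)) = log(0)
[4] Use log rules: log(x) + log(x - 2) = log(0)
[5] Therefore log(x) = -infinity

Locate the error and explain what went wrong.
Step 3: Take log of both sides: log(x(x - 2)) = log(0)

Step 3 takes the logarithm of both sides, resulting in log(0) on the right side. The logarithm is only defined for positive numbers; log(0) is undefined (approaches negative infinity). This operation is invalid.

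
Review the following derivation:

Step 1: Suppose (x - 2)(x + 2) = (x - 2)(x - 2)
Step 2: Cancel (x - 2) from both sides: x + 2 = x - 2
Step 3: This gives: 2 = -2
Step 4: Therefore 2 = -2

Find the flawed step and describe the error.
Step 2: Cancel (x - 2) from both sides: x + 2 = x - 2

Step 2 cancels (x - 2) from both sides. This is only valid if (x - 2) ≠ 0, i.e., x ≠ 2. When x = 2, both sides equal zero regardless of the other factors. The correct approach requires considering x = 2 as a separate case.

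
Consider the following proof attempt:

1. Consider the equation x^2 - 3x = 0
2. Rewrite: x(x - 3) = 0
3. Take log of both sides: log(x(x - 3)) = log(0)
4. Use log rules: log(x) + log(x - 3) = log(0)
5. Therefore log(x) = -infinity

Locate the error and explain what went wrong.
Step 3: Take log of both sides: log(x(x - 3)) = log(0)

Step 3 takes the logarithm of both sides, resulting in log(0) on the right side. The logarithm is only defined for positive numbers; log(0) is undefined (approaches negative infinity). This operation is invalid.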